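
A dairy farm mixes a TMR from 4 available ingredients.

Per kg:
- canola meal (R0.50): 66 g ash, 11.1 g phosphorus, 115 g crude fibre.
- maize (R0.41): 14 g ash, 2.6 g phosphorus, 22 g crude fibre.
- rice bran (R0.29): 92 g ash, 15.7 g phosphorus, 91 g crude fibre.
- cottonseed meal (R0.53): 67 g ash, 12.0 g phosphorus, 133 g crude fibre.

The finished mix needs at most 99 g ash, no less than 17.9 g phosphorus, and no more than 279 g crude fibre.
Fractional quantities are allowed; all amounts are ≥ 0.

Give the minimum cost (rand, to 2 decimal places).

R1.33

Treat it as an LP. Let x1 = kg of canola meal, x2 = kg of maize, x3 = kg of rice bran, x4 = kg of cottonseed meal.
Minimize 0.5x1 + 0.41x2 + 0.29x3 + 0.53x4 s.t.:
  66x1 + 14x2 + 92x3 + 67x4 ≤ 99   (ash)
  11.1x1 + 2.6x2 + 15.7x3 + 12x4 ≥ 17.9   (phosphorus)
  115x1 + 22x2 + 91x3 + 133x4 ≤ 279   (crude fibre)
  x1, x2, x3, x4 ≥ 0.
The cheapest feasible vertex uses only maize, cottonseed meal; canola meal, rice bran are not used. Binding constraints: ash and phosphorus.
Solving gives x2 = 1.823, x4 = 1.097.
Hence cost = 0.41·1.823 + 0.53·1.097 = R1.3288.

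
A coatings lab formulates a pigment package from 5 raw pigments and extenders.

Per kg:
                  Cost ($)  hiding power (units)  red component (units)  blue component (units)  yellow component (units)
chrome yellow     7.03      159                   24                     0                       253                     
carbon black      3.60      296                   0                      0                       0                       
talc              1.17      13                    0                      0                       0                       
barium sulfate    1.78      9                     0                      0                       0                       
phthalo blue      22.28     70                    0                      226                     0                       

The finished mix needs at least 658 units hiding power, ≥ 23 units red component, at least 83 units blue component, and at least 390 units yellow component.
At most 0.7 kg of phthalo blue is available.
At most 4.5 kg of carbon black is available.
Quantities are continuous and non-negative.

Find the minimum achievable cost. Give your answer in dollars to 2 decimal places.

$23.73

Treat it as an LP. Let x1 = kg of chrome yellow, x2 = kg of carbon black, x3 = kg of talc, x4 = kg of barium sulfate, x5 = kg of phthalo blue.
min 7.03x1 + 3.6x2 + 1.17x3 + 1.78x4 + 22.28x5 s.t.:
  159x1 + 296x2 + 13x3 + 9x4 + 70x5 ≥ 658   (hiding power)
  24x1 ≥ 23   (red component)
  226x5 ≥ 83   (blue component)
  253x1 ≥ 390   (yellow component)
  x5 ≤ 0.7
  x2 ≤ 4.5
  x1, x2, x3, x4, x5 ≥ 0.
The optimal basis is {chrome yellow, carbon black, phthalo blue}; talc, barium sulfate drop out. The hiding power, blue component, yellow component requirements are met with equality.
So chrome yellow = 1.542 kg, carbon black = 1.308 kg, phthalo blue = 0.3673 kg.
Cost = 7.03·1.542 + 3.6·1.308 + 22.28·0.3673 = 23.7325.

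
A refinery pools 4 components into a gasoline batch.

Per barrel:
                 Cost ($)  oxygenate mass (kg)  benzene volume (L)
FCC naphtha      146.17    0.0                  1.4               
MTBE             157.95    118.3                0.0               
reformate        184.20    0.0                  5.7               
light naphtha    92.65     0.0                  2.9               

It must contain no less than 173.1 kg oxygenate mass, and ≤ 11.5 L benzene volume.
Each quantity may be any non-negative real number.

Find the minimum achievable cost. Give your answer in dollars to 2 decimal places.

$231.12

Let x1 = barrels of FCC naphtha, x2 = barrels of MTBE, x3 = barrels of reformate, x4 = barrels of light naphtha.
min 146.17x1 + 157.95x2 + 184.2x3 + 92.65x4 s.t.:
  118.3x2 ≥ 173.1   (oxygenate mass)
  1.4x1 + 5.7x3 + 2.9x4 ≤ 11.5   (benzene volume)
  x1, x2, x3, x4 ≥ 0.
The optimal basis is {MTBE}; FCC naphtha, reformate, light naphtha drop out. There the oxygenate mass constraint is tight.
Optimal quantities: MTBE = 1.46323 barrels.
Objective = 157.95·1.46323 = 231.1172.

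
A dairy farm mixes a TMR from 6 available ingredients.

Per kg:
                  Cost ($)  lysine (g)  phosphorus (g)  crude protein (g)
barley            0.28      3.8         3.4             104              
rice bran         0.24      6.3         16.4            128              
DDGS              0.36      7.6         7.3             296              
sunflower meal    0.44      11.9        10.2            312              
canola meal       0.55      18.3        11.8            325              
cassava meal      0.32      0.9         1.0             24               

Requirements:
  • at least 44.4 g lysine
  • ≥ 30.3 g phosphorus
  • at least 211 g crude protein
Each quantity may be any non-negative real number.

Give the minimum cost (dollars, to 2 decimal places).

Let x1 = kg of barley, x2 = kg of rice bran, x3 = kg of DDGS, x4 = kg of sunflower meal, x5 = kg of canola meal, x6 = kg of cassava meal.
min 0.28x1 + 0.24x2 + 0.36x3 + 0.44x4 + 0.55x5 + 0.32x6 subject to:
  3.8x1 + 6.3x2 + 7.6x3 + 11.9x4 + 18.3x5 + 0.9x6 ≥ 44.4   (lysine)
  3.4x1 + 16.4x2 + 7.3x3 + 10.2x4 + 11.8x5 + 1x6 ≥ 30.3   (phosphorus)
  104x1 + 128x2 + 296x3 + 312x4 + 325x5 + 24x6 ≥ 211   (crude protein)
  x1, x2, x3, x4, x5, x6 ≥ 0.
At the optimum only rice bran, canola meal are positive (barley, DDGS, sunflower meal, cassava meal = 0). Binding constraints: lysine and phosphorus.
Solving gives x2 = 0.1354, x5 = 2.38.
Cost = 0.24·0.1354 + 0.55·2.38 = 1.3415.

$1.34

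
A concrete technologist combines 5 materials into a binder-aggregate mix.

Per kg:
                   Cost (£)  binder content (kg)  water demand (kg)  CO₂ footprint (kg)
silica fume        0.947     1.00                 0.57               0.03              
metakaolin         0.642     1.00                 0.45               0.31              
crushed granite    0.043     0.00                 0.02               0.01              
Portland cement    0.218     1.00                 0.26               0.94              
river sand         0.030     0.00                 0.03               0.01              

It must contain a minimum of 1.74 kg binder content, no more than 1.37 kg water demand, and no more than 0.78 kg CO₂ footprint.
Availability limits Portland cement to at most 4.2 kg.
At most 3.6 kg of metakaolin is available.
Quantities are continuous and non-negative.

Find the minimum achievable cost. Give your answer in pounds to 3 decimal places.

£0.955

Treat it as an LP. Let x1 = kg of silica fume, x2 = kg of metakaolin, x3 = kg of crushed granite, x4 = kg of Portland cement, x5 = kg of river sand.
Minimize 0.947x1 + 0.642x2 + 0.043x3 + 0.218x4 + 0.03x5 with:
  1x1 + 1x2 + 1x4 ≥ 1.74   (binder content)
  0.57x1 + 0.45x2 + 0.02x3 + 0.26x4 + 0.03x5 ≤ 1.37   (water demand)
  0.03x1 + 0.31x2 + 0.01x3 + 0.94x4 + 0.01x5 ≤ 0.78   (CO₂ footprint)
  x4 ≤ 4.2
  x2 ≤ 3.6
  x1, x2, x3, x4, x5 ≥ 0.
The minimum-cost mix takes nothing from silica fume, crushed granite, river sand — only metakaolin, Portland cement. Binding constraints: binder content and CO₂ footprint.
That vertex is x2 = 1.358, x4 = 0.3819.
Total cost: 0.642·1.358 + 0.218·0.3819 = 0.95509.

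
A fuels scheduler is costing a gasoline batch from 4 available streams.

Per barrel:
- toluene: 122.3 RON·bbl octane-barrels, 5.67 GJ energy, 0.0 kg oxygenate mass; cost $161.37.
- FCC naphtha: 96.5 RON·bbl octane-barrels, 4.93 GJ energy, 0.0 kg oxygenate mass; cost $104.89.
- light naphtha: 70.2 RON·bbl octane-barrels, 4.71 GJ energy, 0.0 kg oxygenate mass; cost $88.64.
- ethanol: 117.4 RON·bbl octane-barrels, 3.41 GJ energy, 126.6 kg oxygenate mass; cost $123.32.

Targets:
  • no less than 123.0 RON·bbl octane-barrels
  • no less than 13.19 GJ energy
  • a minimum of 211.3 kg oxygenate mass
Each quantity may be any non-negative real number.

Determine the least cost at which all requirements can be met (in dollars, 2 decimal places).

$346.95

This is a linear program. Let x1 = barrels of toluene, x2 = barrels of FCC naphtha, x3 = barrels of light naphtha, x4 = barrels of ethanol.
min 161.37x1 + 104.89x2 + 88.64x3 + 123.32x4 s.t.:
  122.3x1 + 96.5x2 + 70.2x3 + 117.4x4 ≥ 123   (octane-barrels)
  5.67x1 + 4.93x2 + 4.71x3 + 3.41x4 ≥ 13.19   (energy)
  126.6x4 ≥ 211.3   (oxygenate mass)
  x1, x2, x3, x4 ≥ 0.
The minimum-cost mix takes nothing from toluene, FCC naphtha — only light naphtha, ethanol. There the energy and oxygenate mass constraints are tight.
Solving gives x3 = 1.59206, x4 = 1.66904.
Hence cost = 88.64·1.59206 + 123.32·1.66904 = $346.9462.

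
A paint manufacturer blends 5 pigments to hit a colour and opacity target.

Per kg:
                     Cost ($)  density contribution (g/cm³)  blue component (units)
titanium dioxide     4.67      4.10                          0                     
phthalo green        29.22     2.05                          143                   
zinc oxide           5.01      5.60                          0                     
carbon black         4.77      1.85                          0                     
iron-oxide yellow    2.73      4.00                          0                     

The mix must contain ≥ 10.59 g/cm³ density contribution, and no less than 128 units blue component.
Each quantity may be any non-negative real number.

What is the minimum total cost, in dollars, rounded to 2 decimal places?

$32.13

This is a linear program. Let x1 = kg of titanium dioxide, x2 = kg of phthalo green, x3 = kg of zinc oxide, x4 = kg of carbon black, x5 = kg of iron-oxide yellow.
min 4.67x1 + 29.22x2 + 5.01x3 + 4.77x4 + 2.73x5 subject to:
  4.1x1 + 2.05x2 + 5.6x3 + 1.85x4 + 4x5 ≥ 10.59   (density contribution)
  143x2 ≥ 128   (blue component)
  x1, x2, x3, x4, x5 ≥ 0.
At the optimum only phthalo green, iron-oxide yellow are positive (titanium dioxide, zinc oxide, carbon black = 0). There the density contribution and blue component constraints are tight.
So phthalo green = 0.8951 kg, iron-oxide yellow = 2.189 kg.
Cost = 29.22·0.8951 + 2.73·2.189 = 32.1308.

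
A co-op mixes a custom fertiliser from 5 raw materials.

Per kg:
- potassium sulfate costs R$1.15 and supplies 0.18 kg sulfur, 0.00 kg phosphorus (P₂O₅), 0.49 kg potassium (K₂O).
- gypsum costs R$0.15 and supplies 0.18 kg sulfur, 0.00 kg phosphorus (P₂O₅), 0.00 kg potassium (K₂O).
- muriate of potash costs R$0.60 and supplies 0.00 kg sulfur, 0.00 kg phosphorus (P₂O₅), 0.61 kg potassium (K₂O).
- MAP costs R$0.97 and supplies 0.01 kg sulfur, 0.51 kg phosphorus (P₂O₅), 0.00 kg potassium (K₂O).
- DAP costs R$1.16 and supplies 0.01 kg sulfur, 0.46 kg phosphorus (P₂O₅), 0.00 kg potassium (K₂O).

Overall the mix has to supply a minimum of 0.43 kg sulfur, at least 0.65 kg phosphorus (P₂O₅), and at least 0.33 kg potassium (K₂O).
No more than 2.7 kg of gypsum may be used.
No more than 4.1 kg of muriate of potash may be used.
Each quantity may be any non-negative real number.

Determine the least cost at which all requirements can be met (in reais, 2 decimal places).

R$1.91

Treat it as an LP. Let x1 = kg of potassium sulfate, x2 = kg of gypsum, x3 = kg of muriate of potash, x4 = kg of MAP, x5 = kg of DAP.
Minimize 1.15x1 + 0.15x2 + 0.6x3 + 0.97x4 + 1.16x5 with:
  0.18x1 + 0.18x2 + 0.01x4 + 0.01x5 ≥ 0.43   (sulfur)
  0.51x4 + 0.46x5 ≥ 0.65   (phosphorus (P₂O₅))
  0.49x1 + 0.61x3 ≥ 0.33   (potassium (K₂O))
  x2 ≤ 2.7
  x3 ≤ 4.1
  x1, x2, x3, x4, x5 ≥ 0.
The optimal basis is {gypsum, muriate of potash, MAP}; potassium sulfate, DAP drop out. Binding constraints: sulfur, phosphorus (P₂O₅), potassium (K₂O).
Optimal quantities: gypsum = 2.318 kg, muriate of potash = 0.541 kg, MAP = 1.275 kg.
Total cost: 0.15·2.318 + 0.6·0.541 + 0.97·1.275 = 1.9091.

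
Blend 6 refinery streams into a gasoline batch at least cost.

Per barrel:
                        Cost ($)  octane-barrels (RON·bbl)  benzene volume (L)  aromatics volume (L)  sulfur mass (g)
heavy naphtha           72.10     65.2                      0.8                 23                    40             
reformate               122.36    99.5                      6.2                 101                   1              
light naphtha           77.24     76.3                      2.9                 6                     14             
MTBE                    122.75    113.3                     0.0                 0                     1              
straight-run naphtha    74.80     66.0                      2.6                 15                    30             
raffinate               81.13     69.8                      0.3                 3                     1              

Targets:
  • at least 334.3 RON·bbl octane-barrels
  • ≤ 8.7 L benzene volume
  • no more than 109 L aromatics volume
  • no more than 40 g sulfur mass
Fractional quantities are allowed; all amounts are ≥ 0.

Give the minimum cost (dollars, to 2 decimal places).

$347.10

Treat it as an LP. Let x1 = barrels of heavy naphtha, x2 = barrels of reformate, x3 = barrels of light naphtha, x4 = barrels of MTBE, x5 = barrels of straight-run naphtha, x6 = barrels of raffinate.
min 72.1x1 + 122.36x2 + 77.24x3 + 122.75x4 + 74.8x5 + 81.13x6 with:
  65.2x1 + 99.5x2 + 76.3x3 + 113.3x4 + 66x5 + 69.8x6 ≥ 334.3   (octane-barrels)
  0.8x1 + 6.2x2 + 2.9x3 + 2.6x5 + 0.3x6 ≤ 8.7   (benzene volume)
  23x1 + 101x2 + 6x3 + 15x5 + 3x6 ≤ 109   (aromatics volume)
  40x1 + 1x2 + 14x3 + 1x4 + 30x5 + 1x6 ≤ 40   (sulfur mass)
  x1, x2, x3, x4, x5, x6 ≥ 0.
The cheapest feasible vertex uses only light naphtha, MTBE; heavy naphtha, reformate, straight-run naphtha, raffinate are not used. The octane-barrels and sulfur mass requirements are met with equality.
So light naphtha = 2.7801 barrels, MTBE = 1.0783 barrels.
Cost = 77.24·2.7801 + 122.75·1.0783 = 347.0962.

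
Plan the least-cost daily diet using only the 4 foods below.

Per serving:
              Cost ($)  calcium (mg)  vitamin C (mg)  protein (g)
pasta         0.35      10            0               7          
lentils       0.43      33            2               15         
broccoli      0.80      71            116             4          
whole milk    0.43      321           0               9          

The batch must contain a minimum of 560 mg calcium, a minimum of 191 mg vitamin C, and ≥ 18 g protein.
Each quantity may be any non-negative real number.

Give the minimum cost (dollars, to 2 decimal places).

$1.91

This is a linear program. Let x1 = servings of pasta, x2 = servings of lentils, x3 = servings of broccoli, x4 = servings of whole milk.
Minimize 0.35x1 + 0.43x2 + 0.8x3 + 0.43x4 with:
  10x1 + 33x2 + 71x3 + 321x4 ≥ 560   (calcium)
  2x2 + 116x3 ≥ 191   (vitamin C)
  7x1 + 15x2 + 4x3 + 9x4 ≥ 18   (protein)
  x1, x2, x3, x4 ≥ 0.
The optimal basis is {broccoli, whole milk}; pasta, lentils drop out. Binding constraints: calcium and vitamin C.
That vertex is x3 = 1.647, x4 = 1.38.
Cost = 0.8·1.647 + 0.43·1.38 = 1.9110.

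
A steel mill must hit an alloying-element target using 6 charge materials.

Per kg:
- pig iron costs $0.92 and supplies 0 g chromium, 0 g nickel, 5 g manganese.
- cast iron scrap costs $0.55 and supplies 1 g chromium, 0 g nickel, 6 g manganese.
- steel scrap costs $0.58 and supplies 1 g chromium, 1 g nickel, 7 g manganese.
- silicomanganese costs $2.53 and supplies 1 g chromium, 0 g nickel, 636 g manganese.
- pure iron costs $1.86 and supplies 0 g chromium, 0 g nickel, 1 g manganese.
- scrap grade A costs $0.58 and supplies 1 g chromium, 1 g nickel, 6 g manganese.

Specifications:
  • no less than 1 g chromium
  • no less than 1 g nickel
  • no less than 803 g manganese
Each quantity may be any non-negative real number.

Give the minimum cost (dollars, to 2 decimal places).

$3.75

Let x1 = kg of pig iron, x2 = kg of cast iron scrap, x3 = kg of steel scrap, x4 = kg of silicomanganese, x5 = kg of pure iron, x6 = kg of scrap grade A.
Minimise 0.92x1 + 0.55x2 + 0.58x3 + 2.53x4 + 1.86x5 + 0.58x6 s.t.:
  1x2 + 1x3 + 1x4 + 1x6 ≥ 1   (chromium)
  1x3 + 1x6 ≥ 1   (nickel)
  5x1 + 6x2 + 7x3 + 636x4 + 1x5 + 6x6 ≥ 803   (manganese)
  x1, x2, x3, x4, x5, x6 ≥ 0.
The cheapest feasible vertex uses only steel scrap, silicomanganese; pig iron, cast iron scrap, pure iron, scrap grade A are not used. Binding constraints: nickel and manganese.
Optimal quantities: steel scrap = 1 kg, silicomanganese = 1.252 kg.
Objective = 0.58·1 + 2.53·1.252 = 3.7476.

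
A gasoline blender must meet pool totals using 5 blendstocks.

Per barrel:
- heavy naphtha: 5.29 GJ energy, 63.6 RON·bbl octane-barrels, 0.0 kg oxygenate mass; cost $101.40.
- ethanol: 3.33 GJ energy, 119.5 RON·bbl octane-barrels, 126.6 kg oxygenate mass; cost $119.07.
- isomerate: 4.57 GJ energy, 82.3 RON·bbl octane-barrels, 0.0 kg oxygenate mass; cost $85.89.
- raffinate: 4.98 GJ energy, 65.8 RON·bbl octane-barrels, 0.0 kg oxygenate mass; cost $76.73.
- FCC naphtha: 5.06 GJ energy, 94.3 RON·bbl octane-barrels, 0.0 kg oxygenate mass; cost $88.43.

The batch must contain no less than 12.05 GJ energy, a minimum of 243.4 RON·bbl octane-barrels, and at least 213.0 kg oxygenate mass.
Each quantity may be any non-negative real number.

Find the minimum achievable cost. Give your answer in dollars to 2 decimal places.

Treat it as an LP. Let x1 = barrels of heavy naphtha, x2 = barrels of ethanol, x3 = barrels of isomerate, x4 = barrels of raffinate, x5 = barrels of FCC naphtha.
Minimise 101.4x1 + 119.07x2 + 85.89x3 + 76.73x4 + 88.43x5 s.t.:
  5.29x1 + 3.33x2 + 4.57x3 + 4.98x4 + 5.06x5 ≥ 12.05   (energy)
  63.6x1 + 119.5x2 + 82.3x3 + 65.8x4 + 94.3x5 ≥ 243.4   (octane-barrels)
  126.6x2 ≥ 213   (oxygenate mass)
  x1, x2, x3, x4, x5 ≥ 0.
The cheapest feasible vertex uses only ethanol, raffinate; heavy naphtha, isomerate, FCC naphtha are not used. Binding constraints: energy and oxygenate mass.
Optimal quantities: ethanol = 1.68246 barrels, raffinate = 1.29466 barrels.
Total cost: 119.07·1.68246 + 76.73·1.29466 = 299.6698.

$299.67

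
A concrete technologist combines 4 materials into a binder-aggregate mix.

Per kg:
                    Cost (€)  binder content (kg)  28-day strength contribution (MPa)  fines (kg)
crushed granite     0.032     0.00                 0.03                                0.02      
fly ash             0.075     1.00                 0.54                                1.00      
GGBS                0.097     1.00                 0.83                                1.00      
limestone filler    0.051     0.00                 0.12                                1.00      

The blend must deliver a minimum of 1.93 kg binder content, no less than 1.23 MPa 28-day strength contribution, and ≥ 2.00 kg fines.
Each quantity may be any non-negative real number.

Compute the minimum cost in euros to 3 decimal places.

€0.161

Set it up as a linear program. Let x1 = kg of crushed granite, x2 = kg of fly ash, x3 = kg of GGBS, x4 = kg of limestone filler.
Minimize 0.032x1 + 0.075x2 + 0.097x3 + 0.051x4 with:
  1x2 + 1x3 ≥ 1.93   (binder content)
  0.03x1 + 0.54x2 + 0.83x3 + 0.12x4 ≥ 1.23   (28-day strength contribution)
  0.02x1 + 1x2 + 1x3 + 1x4 ≥ 2   (fines)
  x1, x2, x3, x4 ≥ 0.
At the optimum only fly ash, GGBS are positive (crushed granite, limestone filler = 0). Binding constraints: 28-day strength contribution and fines.
Optimal quantities: fly ash = 1.483 kg, GGBS = 0.5172 kg.
Total cost: 0.075·1.483 + 0.097·0.5172 = 0.16139.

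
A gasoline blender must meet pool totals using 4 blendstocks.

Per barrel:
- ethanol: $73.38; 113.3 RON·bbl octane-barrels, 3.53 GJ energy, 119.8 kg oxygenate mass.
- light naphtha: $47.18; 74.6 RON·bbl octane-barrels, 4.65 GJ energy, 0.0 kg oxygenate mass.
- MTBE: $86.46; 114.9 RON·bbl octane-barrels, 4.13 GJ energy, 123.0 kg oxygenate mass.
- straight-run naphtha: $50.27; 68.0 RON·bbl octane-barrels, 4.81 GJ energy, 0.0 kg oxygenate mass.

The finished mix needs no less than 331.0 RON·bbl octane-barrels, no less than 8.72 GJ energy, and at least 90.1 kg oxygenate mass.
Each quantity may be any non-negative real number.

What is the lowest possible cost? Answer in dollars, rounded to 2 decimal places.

$210.63

Let x1 = barrels of ethanol, x2 = barrels of light naphtha, x3 = barrels of MTBE, x4 = barrels of straight-run naphtha.
Minimise 73.38x1 + 47.18x2 + 86.46x3 + 50.27x4 with:
  113.3x1 + 74.6x2 + 114.9x3 + 68x4 ≥ 331   (octane-barrels)
  3.53x1 + 4.65x2 + 4.13x3 + 4.81x4 ≥ 8.72   (energy)
  119.8x1 + 123x3 ≥ 90.1   (oxygenate mass)
  x1, x2, x3, x4 ≥ 0.
The minimum-cost mix takes nothing from MTBE, straight-run naphtha — only ethanol, light naphtha. The octane-barrels and oxygenate mass requirements are met with equality.
Solving gives x1 = 0.752087, x2 = 3.29475.
Objective = 73.38·0.752087 + 47.18·3.29475 = 210.6344.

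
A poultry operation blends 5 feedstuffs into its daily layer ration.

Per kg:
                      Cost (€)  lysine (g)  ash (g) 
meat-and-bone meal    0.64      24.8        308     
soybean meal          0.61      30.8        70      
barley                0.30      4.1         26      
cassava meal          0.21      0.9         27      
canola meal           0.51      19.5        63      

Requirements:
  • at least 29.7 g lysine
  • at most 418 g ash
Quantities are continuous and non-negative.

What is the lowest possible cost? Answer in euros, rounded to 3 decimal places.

€0.588

Let x1 = kg of meat-and-bone meal, x2 = kg of soybean meal, x3 = kg of barley, x4 = kg of cassava meal, x5 = kg of canola meal.
Minimise 0.64x1 + 0.61x2 + 0.3x3 + 0.21x4 + 0.51x5 with:
  24.8x1 + 30.8x2 + 4.1x3 + 0.9x4 + 19.5x5 ≥ 29.7   (lysine)
  308x1 + 70x2 + 26x3 + 27x4 + 63x5 ≤ 418   (ash)
  x1, x2, x3, x4, x5 ≥ 0.
The cheapest feasible vertex uses only soybean meal; meat-and-bone meal, barley, cassava meal, canola meal are not used. Binding constraint: lysine.
Solving gives x2 = 0.9643.
Objective = 0.61·0.9643 = 0.58822.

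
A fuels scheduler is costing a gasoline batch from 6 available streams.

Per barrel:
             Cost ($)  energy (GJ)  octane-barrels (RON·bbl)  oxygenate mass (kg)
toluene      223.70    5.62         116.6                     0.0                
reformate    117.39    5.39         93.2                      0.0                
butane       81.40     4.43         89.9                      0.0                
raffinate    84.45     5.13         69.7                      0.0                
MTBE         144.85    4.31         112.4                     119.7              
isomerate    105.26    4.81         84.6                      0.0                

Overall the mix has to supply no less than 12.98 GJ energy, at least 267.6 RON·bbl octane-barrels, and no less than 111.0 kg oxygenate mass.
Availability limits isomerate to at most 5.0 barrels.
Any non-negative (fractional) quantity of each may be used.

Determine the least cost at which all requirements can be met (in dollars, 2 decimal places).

Treat it as an LP. Let x1 = barrels of toluene, x2 = barrels of reformate, x3 = barrels of butane, x4 = barrels of raffinate, x5 = barrels of MTBE, x6 = barrels of isomerate.
min 223.7x1 + 117.39x2 + 81.4x3 + 84.45x4 + 144.85x5 + 105.26x6 s.t.:
  5.62x1 + 5.39x2 + 4.43x3 + 5.13x4 + 4.31x5 + 4.81x6 ≥ 12.98   (energy)
  116.6x1 + 93.2x2 + 89.9x3 + 69.7x4 + 112.4x5 + 84.6x6 ≥ 267.6   (octane-barrels)
  119.7x5 ≥ 111   (oxygenate mass)
  x6 ≤ 5
  x1, x2, x3, x4, x5, x6 ≥ 0.
The optimal basis is {butane, raffinate, MTBE}; toluene, reformate, isomerate drop out. The energy, octane-barrels, oxygenate mass requirements are met with equality.
Optimal quantities: butane = 1.3906 barrels, raffinate = 0.55026 barrels, MTBE = 0.92732 barrels.
Objective = 81.4·1.3906 + 84.45·0.55026 + 144.85·0.92732 = 293.9866.

$293.99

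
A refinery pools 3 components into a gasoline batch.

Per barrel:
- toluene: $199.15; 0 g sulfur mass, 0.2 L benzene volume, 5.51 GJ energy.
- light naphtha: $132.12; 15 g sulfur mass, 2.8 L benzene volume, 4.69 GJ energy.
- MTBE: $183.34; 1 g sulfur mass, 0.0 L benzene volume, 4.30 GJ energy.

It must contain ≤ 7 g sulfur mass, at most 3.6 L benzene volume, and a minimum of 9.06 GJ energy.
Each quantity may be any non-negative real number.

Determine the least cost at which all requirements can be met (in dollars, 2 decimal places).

Set it up as a linear program. Let x1 = barrels of toluene, x2 = barrels of light naphtha, x3 = barrels of MTBE.
Minimise 199.15x1 + 132.12x2 + 183.34x3 subject to:
  15x2 + 1x3 ≤ 7   (sulfur mass)
  0.2x1 + 2.8x2 ≤ 3.6   (benzene volume)
  5.51x1 + 4.69x2 + 4.3x3 ≥ 9.06   (energy)
  x1, x2, x3 ≥ 0.
At the optimum only toluene, light naphtha are positive (MTBE = 0). Binding constraints: sulfur mass and energy.
That vertex is x1 = 1.24707, x2 = 0.466667.
Total cost: 199.15·1.24707 + 132.12·0.466667 = 310.0100.

$310.01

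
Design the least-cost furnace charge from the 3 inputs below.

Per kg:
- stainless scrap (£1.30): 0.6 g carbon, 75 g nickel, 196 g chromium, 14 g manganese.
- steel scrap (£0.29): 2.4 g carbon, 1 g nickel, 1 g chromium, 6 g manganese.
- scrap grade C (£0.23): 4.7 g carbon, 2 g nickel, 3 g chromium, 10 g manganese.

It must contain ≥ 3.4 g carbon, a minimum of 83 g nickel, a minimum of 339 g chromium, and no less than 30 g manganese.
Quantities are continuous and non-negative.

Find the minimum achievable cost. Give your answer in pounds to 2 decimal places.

£2.37

This is a linear program. Let x1 = kg of stainless scrap, x2 = kg of steel scrap, x3 = kg of scrap grade C.
min 1.3x1 + 0.29x2 + 0.23x3 subject to:
  0.6x1 + 2.4x2 + 4.7x3 ≥ 3.4   (carbon)
  75x1 + 1x2 + 2x3 ≥ 83   (nickel)
  196x1 + 1x2 + 3x3 ≥ 339   (chromium)
  14x1 + 6x2 + 10x3 ≥ 30   (manganese)
  x1, x2, x3 ≥ 0.
The cheapest feasible vertex uses only stainless scrap, scrap grade C; steel scrap is not used. Binding constraints: chromium and manganese.
Solving gives x1 = 1.721, x3 = 0.5912.
Hence cost = 1.3·1.721 + 0.23·0.5912 = £2.3733.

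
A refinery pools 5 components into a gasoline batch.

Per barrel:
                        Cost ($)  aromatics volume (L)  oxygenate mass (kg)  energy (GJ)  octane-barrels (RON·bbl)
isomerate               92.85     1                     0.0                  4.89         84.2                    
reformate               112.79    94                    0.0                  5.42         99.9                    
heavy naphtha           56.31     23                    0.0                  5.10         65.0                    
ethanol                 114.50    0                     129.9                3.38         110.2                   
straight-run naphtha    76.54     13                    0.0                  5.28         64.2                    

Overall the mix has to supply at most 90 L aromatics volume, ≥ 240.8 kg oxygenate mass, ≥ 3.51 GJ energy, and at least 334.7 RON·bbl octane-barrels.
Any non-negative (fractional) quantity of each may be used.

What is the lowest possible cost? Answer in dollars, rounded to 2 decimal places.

$325.24

Treat it as an LP. Let x1 = barrels of isomerate, x2 = barrels of reformate, x3 = barrels of heavy naphtha, x4 = barrels of ethanol, x5 = barrels of straight-run naphtha.
Minimize 92.85x1 + 112.79x2 + 56.31x3 + 114.5x4 + 76.54x5 subject to:
  1x1 + 94x2 + 23x3 + 13x5 ≤ 90   (aromatics volume)
  129.9x4 ≥ 240.8   (oxygenate mass)
  4.89x1 + 5.42x2 + 5.1x3 + 3.38x4 + 5.28x5 ≥ 3.51   (energy)
  84.2x1 + 99.9x2 + 65x3 + 110.2x4 + 64.2x5 ≥ 334.7   (octane-barrels)
  x1, x2, x3, x4, x5 ≥ 0.
The optimal basis is {heavy naphtha, ethanol}; isomerate, reformate, straight-run naphtha drop out. The oxygenate mass and octane-barrels requirements are met with equality.
So heavy naphtha = 2.006 barrels, ethanol = 1.854 barrels.
Total cost: 56.31·2.006 + 114.5·1.854 = 325.2409.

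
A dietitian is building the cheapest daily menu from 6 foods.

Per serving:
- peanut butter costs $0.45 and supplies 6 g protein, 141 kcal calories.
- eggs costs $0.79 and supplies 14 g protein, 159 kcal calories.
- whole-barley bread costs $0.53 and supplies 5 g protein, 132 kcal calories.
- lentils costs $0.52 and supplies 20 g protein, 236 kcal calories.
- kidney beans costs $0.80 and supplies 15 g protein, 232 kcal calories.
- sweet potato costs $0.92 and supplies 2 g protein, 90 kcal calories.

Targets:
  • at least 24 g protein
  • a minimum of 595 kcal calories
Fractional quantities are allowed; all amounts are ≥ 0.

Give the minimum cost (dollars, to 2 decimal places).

Let x1 = servings of peanut butter, x2 = servings of eggs, x3 = servings of whole-barley bread, x4 = servings of lentils, x5 = servings of kidney beans, x6 = servings of sweet potato.
min 0.45x1 + 0.79x2 + 0.53x3 + 0.52x4 + 0.8x5 + 0.92x6 subject to:
  6x1 + 14x2 + 5x3 + 20x4 + 15x5 + 2x6 ≥ 24   (protein)
  141x1 + 159x2 + 132x3 + 236x4 + 232x5 + 90x6 ≥ 595   (calories)
  x1, x2, x3, x4, x5, x6 ≥ 0.
At the optimum only lentils is positive (peanut butter, eggs, whole-barley bread, kidney beans, sweet potato = 0). There the calories constraint is tight.
Solving gives x4 = 2.521.
Total cost: 0.52·2.521 = 1.3109.

$1.31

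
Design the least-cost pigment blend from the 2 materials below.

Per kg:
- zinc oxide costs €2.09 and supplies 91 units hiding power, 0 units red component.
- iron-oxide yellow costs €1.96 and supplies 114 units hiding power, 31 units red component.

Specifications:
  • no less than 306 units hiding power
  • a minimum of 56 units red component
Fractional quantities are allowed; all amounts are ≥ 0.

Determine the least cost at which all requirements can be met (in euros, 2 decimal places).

€5.26

Set it up as a linear program. Let x1 = kg of zinc oxide, x2 = kg of iron-oxide yellow.
Minimize 2.09x1 + 1.96x2 s.t.:
  91x1 + 114x2 ≥ 306   (hiding power)
  31x2 ≥ 56   (red component)
  x1, x2 ≥ 0.
At the optimum only iron-oxide yellow is positive (zinc oxide = 0). Binding constraint: hiding power.
So iron-oxide yellow = 2.684 kg.
Cost = 1.96·2.684 = 5.2606.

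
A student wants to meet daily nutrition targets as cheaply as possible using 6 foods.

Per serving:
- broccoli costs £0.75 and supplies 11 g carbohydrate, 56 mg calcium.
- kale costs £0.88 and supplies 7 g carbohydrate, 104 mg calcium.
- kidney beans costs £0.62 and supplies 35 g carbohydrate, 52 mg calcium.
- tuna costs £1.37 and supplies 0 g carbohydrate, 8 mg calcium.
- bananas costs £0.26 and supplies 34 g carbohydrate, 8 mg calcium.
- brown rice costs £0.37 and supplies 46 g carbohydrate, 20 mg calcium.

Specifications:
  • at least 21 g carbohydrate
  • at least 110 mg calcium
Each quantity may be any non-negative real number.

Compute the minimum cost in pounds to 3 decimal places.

This is a linear program. Let x1 = servings of broccoli, x2 = servings of kale, x3 = servings of kidney beans, x4 = servings of tuna, x5 = servings of bananas, x6 = servings of brown rice.
Minimize 0.75x1 + 0.88x2 + 0.62x3 + 1.37x4 + 0.26x5 + 0.37x6 with:
  11x1 + 7x2 + 35x3 + 34x5 + 46x6 ≥ 21   (carbohydrate)
  56x1 + 104x2 + 52x3 + 8x4 + 8x5 + 20x6 ≥ 110   (calcium)
  x1, x2, x3, x4, x5, x6 ≥ 0.
The cheapest feasible vertex uses only kale, brown rice; broccoli, kidney beans, tuna, bananas are not used. Binding constraints: carbohydrate and calcium.
Optimal quantities: kale = 0.9991 servings, brown rice = 0.3045 servings.
Objective = 0.88·0.9991 + 0.37·0.3045 = 0.99187.

£0.992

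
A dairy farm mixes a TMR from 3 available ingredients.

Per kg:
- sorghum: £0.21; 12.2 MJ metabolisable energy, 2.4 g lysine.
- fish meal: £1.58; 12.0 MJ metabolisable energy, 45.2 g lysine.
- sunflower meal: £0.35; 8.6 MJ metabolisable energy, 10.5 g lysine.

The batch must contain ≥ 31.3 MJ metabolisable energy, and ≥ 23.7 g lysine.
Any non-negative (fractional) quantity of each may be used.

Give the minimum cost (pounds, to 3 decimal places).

£0.941

Treat it as an LP. Let x1 = kg of sorghum, x2 = kg of fish meal, x3 = kg of sunflower meal.
Minimize 0.21x1 + 1.58x2 + 0.35x3 subject to:
  12.2x1 + 12x2 + 8.6x3 ≥ 31.3   (metabolisable energy)
  2.4x1 + 45.2x2 + 10.5x3 ≥ 23.7   (lysine)
  x1, x2, x3 ≥ 0.
The optimal basis is {sorghum, sunflower meal}; fish meal drops out. Binding constraints: metabolisable energy and lysine.
Solving gives x1 = 1.162, x3 = 1.992.
Hence cost = 0.21·1.162 + 0.35·1.992 = £0.94122.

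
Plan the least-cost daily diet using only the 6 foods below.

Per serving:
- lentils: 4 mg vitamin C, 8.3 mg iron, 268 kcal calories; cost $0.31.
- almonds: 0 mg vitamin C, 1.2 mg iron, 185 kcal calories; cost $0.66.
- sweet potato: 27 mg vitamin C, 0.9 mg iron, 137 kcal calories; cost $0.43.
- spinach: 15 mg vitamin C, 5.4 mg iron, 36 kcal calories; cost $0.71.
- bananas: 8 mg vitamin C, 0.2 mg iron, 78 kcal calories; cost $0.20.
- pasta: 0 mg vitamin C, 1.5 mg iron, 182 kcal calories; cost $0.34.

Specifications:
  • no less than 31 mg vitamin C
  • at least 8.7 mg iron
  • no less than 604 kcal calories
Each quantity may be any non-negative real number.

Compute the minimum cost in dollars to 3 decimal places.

$0.938

Treat it as an LP. Let x1 = servings of lentils, x2 = servings of almonds, x3 = servings of sweet potato, x4 = servings of spinach, x5 = servings of bananas, x6 = servings of pasta.
Minimise 0.31x1 + 0.66x2 + 0.43x3 + 0.71x4 + 0.2x5 + 0.34x6 with:
  4x1 + 27x3 + 15x4 + 8x5 ≥ 31   (vitamin C)
  8.3x1 + 1.2x2 + 0.9x3 + 5.4x4 + 0.2x5 + 1.5x6 ≥ 8.7   (iron)
  268x1 + 185x2 + 137x3 + 36x4 + 78x5 + 182x6 ≥ 604   (calories)
  x1, x2, x3, x4, x5, x6 ≥ 0.
The optimal basis is {lentils, sweet potato}; almonds, spinach, bananas, pasta drop out. Binding constraints: vitamin C and calories.
So lentils = 1.803 servings, sweet potato = 0.881 servings.
Objective = 0.31·1.803 + 0.43·0.881 = 0.93776.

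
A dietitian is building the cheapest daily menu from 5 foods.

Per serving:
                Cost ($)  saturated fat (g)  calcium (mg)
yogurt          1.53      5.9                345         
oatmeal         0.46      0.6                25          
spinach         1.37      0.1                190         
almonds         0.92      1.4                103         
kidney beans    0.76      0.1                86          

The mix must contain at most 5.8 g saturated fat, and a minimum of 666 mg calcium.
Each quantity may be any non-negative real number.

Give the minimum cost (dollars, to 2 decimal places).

$3.89

Let x1 = servings of yogurt, x2 = servings of oatmeal, x3 = servings of spinach, x4 = servings of almonds, x5 = servings of kidney beans.
Minimise 1.53x1 + 0.46x2 + 1.37x3 + 0.92x4 + 0.76x5 s.t.:
  5.9x1 + 0.6x2 + 0.1x3 + 1.4x4 + 0.1x5 ≤ 5.8   (saturated fat)
  345x1 + 25x2 + 190x3 + 103x4 + 86x5 ≥ 666   (calcium)
  x1, x2, x3, x4, x5 ≥ 0.
At the optimum only yogurt, spinach are positive (oatmeal, almonds, kidney beans = 0). There the saturated fat and calcium constraints are tight.
So yogurt = 0.953 servings, spinach = 1.775 servings.
Hence cost = 1.53·0.953 + 1.37·1.775 = $3.8898.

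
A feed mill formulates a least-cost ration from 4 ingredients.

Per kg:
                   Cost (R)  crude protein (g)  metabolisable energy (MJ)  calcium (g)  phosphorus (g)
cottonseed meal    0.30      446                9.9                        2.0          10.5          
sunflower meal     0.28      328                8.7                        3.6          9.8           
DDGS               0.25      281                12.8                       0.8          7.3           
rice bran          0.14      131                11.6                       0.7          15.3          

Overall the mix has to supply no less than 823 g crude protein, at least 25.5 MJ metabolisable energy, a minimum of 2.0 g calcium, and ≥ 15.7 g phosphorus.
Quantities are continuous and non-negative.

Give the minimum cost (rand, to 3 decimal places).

R0.597

Let x1 = kg of cottonseed meal, x2 = kg of sunflower meal, x3 = kg of DDGS, x4 = kg of rice bran.
Minimise 0.3x1 + 0.28x2 + 0.25x3 + 0.14x4 s.t.:
  446x1 + 328x2 + 281x3 + 131x4 ≥ 823   (crude protein)
  9.9x1 + 8.7x2 + 12.8x3 + 11.6x4 ≥ 25.5   (metabolisable energy)
  2x1 + 3.6x2 + 0.8x3 + 0.7x4 ≥ 2   (calcium)
  10.5x1 + 9.8x2 + 7.3x3 + 15.3x4 ≥ 15.7   (phosphorus)
  x1, x2, x3, x4 ≥ 0.
The cheapest feasible vertex uses only cottonseed meal, rice bran; sunflower meal, DDGS are not used. There the crude protein and metabolisable energy constraints are tight.
Solving gives x1 = 1.601, x4 = 0.832.
Cost = 0.3·1.601 + 0.14·0.832 = 0.59678.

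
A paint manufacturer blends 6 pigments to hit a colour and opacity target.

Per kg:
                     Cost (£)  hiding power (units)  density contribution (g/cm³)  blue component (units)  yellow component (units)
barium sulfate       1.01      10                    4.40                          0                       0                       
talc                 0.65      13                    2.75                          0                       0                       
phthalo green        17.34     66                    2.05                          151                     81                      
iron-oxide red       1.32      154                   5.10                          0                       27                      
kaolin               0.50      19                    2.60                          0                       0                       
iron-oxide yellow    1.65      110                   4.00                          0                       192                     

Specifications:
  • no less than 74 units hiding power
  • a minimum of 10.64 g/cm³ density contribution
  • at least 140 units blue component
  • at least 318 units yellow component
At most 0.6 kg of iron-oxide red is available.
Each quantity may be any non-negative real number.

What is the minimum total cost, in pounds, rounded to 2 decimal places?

Set it up as a linear program. Let x1 = kg of barium sulfate, x2 = kg of talc, x3 = kg of phthalo green, x4 = kg of iron-oxide red, x5 = kg of kaolin, x6 = kg of iron-oxide yellow.
Minimise 1.01x1 + 0.65x2 + 17.34x3 + 1.32x4 + 0.5x5 + 1.65x6 s.t.:
  10x1 + 13x2 + 66x3 + 154x4 + 19x5 + 110x6 ≥ 74   (hiding power)
  4.4x1 + 2.75x2 + 2.05x3 + 5.1x4 + 2.6x5 + 4x6 ≥ 10.64   (density contribution)
  151x3 ≥ 140   (blue component)
  81x3 + 27x4 + 192x6 ≥ 318   (yellow component)
  x4 ≤ 0.6
  x1, x2, x3, x4, x5, x6 ≥ 0.
The cheapest feasible vertex uses only phthalo green, kaolin, iron-oxide yellow; barium sulfate, talc, iron-oxide red are not used. Binding constraints: density contribution, blue component, yellow component.
Solving gives x3 = 0.9272, x5 = 1.415, x6 = 1.265.
Total cost: 17.34·0.9272 + 0.5·1.415 + 1.65·1.265 = 18.8724.

£18.87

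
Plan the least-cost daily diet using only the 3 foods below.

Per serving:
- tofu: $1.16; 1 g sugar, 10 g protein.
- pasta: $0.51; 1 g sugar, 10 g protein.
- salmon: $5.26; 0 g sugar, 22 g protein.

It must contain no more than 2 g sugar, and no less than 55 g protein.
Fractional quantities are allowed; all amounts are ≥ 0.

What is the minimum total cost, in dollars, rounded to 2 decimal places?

$9.39

Treat it as an LP. Let x1 = servings of tofu, x2 = servings of pasta, x3 = servings of salmon.
Minimise 1.16x1 + 0.51x2 + 5.26x3 subject to:
  1x1 + 1x2 ≤ 2   (sugar)
  10x1 + 10x2 + 22x3 ≥ 55   (protein)
  x1, x2, x3 ≥ 0.
At the optimum only pasta, salmon are positive (tofu = 0). The sugar and protein requirements are met with equality.
Optimal quantities: pasta = 2 servings, salmon = 1.591 servings.
Hence cost = 0.51·2 + 5.26·1.591 = $9.3887.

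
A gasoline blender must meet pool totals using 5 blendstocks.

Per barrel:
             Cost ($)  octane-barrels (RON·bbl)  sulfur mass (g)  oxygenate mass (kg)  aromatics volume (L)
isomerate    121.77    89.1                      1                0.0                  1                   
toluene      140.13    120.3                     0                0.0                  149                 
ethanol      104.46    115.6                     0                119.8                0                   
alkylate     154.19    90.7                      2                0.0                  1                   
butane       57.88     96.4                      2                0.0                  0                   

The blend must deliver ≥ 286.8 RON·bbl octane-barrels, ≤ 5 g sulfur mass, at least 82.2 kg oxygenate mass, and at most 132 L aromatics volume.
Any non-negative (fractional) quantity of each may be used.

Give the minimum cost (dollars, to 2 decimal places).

Treat it as an LP. Let x1 = barrels of isomerate, x2 = barrels of toluene, x3 = barrels of ethanol, x4 = barrels of alkylate, x5 = barrels of butane.
min 121.77x1 + 140.13x2 + 104.46x3 + 154.19x4 + 57.88x5 s.t.:
  89.1x1 + 120.3x2 + 115.6x3 + 90.7x4 + 96.4x5 ≥ 286.8   (octane-barrels)
  1x1 + 2x4 + 2x5 ≤ 5   (sulfur mass)
  119.8x3 ≥ 82.2   (oxygenate mass)
  1x1 + 149x2 + 1x4 ≤ 132   (aromatics volume)
  x1, x2, x3, x4, x5 ≥ 0.
The optimal basis is {ethanol, butane}; isomerate, toluene, alkylate drop out. There the octane-barrels and oxygenate mass constraints are tight.
Optimal quantities: ethanol = 0.68614 barrels, butane = 2.1523 barrels.
Hence cost = 104.46·0.68614 + 57.88·2.1523 = $196.2493.

$196.25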